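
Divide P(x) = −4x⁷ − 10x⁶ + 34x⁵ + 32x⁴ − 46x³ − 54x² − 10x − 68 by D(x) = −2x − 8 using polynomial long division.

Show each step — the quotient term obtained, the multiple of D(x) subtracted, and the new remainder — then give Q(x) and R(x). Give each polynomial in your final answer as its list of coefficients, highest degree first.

Step 1: lead(−4x⁷ − 10x⁶ + 34x⁵ + 32x⁴ − 46x³ − 54x² − 10x − 68) ÷ lead(D) = −4x⁷ ÷ −2x = 2x⁶. Subtract (2x⁶)·D = −4x⁷ − 16x⁶. Remainder: 6x⁶ + 34x⁵ + 32x⁴ − 46x³ − 54x² − 10x − 68.
Step 2: lead(6x⁶ + 34x⁵ + 32x⁴ − 46x³ − 54x² − 10x − 68) ÷ lead(D) = 6x⁶ ÷ −2x = −3x⁵. Subtract (−3x⁵)·D = 6x⁶ + 24x⁵. Remainder: 10x⁵ + 32x⁴ − 46x³ − 54x² − 10x − 68.
Step 3: lead(10x⁵ + 32x⁴ − 46x³ − 54x² − 10x − 68) ÷ lead(D) = 10x⁵ ÷ −2x = −5x⁴. Subtract (−5x⁴)·D = 10x⁵ + 40x⁴. Remainder: −8x⁴ − 46x³ − 54x² − 10x − 68.
Step 4: lead(−8x⁴ − 46x³ − 54x² − 10x − 68) ÷ lead(D) = −8x⁴ ÷ −2x = 4x³. Subtract (4x³)·D = −8x⁴ − 32x³. Remainder: −14x³ − 54x² − 10x − 68.
Step 5: lead(−14x³ − 54x² − 10x − 68) ÷ lead(D) = −14x³ ÷ −2x = 7x². Subtract (7x²)·D = −14x³ − 56x². Remainder: 2x² − 10x − 68.
Step 6: lead(2x² − 10x − 68) ÷ lead(D) = 2x² ÷ −2x = −x. Subtract (−x)·D = 2x² + 8x. Remainder: −18x − 68.
Step 7: lead(−18x − 68) ÷ lead(D) = −18x ÷ −2x = 9. Subtract (9)·D = −18x − 72. Remainder: 4.

Q = [2, -3, -5, 4, 7, -1, 9]; R = [4]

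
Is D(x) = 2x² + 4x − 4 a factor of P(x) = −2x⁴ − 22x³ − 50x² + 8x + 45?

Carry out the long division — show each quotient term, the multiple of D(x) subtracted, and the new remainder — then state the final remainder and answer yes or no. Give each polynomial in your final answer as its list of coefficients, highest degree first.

Step 1: lead(−2x⁴ − 22x³ − 50x² + 8x + 45) ÷ lead(D) = −2x⁴ ÷ 2x² = −x². Subtract (−x²)·D = −2x⁴ − 4x³ + 4x². Remainder: −18x³ − 54x² + 8x + 45.
Step 2: lead(−18x³ − 54x² + 8x + 45) ÷ lead(D) = −18x³ ÷ 2x² = −9x. Subtract (−9x)·D = −18x³ − 36x² + 36x. Remainder: −18x² − 28x + 45.
Step 3: lead(−18x² − 28x + 45) ÷ lead(D) = −18x² ÷ 2x² = −9. Subtract (−9)·D = −18x² − 36x + 36. Remainder: 8x + 9.

R = [8, 9], so D(x) is not a factor of P(x). no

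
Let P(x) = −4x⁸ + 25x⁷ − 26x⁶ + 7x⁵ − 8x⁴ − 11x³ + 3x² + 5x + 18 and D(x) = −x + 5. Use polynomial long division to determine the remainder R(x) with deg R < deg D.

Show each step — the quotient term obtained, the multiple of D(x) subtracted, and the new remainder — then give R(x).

R(x) = −7

Step 1: lead(−4x⁸ + 25x⁷ − 26x⁶ + 7x⁵ − 8x⁴ − 11x³ + 3x² + 5x + 18) ÷ lead(D) = −4x⁸ ÷ −x = 4x⁷. Subtract (4x⁷)·D = −4x⁸ + 20x⁷. Remainder: 5x⁷ − 26x⁶ + 7x⁵ − 8x⁴ − 11x³ + 3x² + 5x + 18.
Step 2: lead(5x⁷ − 26x⁶ + 7x⁵ − 8x⁴ − 11x³ + 3x² + 5x + 18) ÷ lead(D) = 5x⁷ ÷ −x = −5x⁶. Subtract (−5x⁶)·D = 5x⁷ − 25x⁶. Remainder: −x⁶ + 7x⁵ − 8x⁴ − 11x³ + 3x² + 5x + 18.
Step 3: lead(−x⁶ + 7x⁵ − 8x⁴ − 11x³ + 3x² + 5x + 18) ÷ lead(D) = −x⁶ ÷ −x = x⁵. Subtract (x⁵)·D = −x⁶ + 5x⁵. Remainder: 2x⁵ − 8x⁴ − 11x³ + 3x² + 5x + 18.
Step 4: lead(2x⁵ − 8x⁴ − 11x³ + 3x² + 5x + 18) ÷ lead(D) = 2x⁵ ÷ −x = −2x⁴. Subtract (−2x⁴)·D = 2x⁵ − 10x⁴. Remainder: 2x⁴ − 11x³ + 3x² + 5x + 18.
Step 5: lead(2x⁴ − 11x³ + 3x² + 5x + 18) ÷ lead(D) = 2x⁴ ÷ −x = −2x³. Subtract (−2x³)·D = 2x⁴ − 10x³. Remainder: −x³ + 3x² + 5x + 18.
Step 6: lead(−x³ + 3x² + 5x + 18) ÷ lead(D) = −x³ ÷ −x = x². Subtract (x²)·D = −x³ + 5x². Remainder: −2x² + 5x + 18.
Step 7: lead(−2x² + 5x + 18) ÷ lead(D) = −2x² ÷ −x = 2x. Subtract (2x)·D = −2x² + 10x. Remainder: −5x + 18.
Step 8: lead(−5x + 18) ÷ lead(D) = −5x ÷ −x = 5. Subtract (5)·D = −5x + 25. Remainder: −7.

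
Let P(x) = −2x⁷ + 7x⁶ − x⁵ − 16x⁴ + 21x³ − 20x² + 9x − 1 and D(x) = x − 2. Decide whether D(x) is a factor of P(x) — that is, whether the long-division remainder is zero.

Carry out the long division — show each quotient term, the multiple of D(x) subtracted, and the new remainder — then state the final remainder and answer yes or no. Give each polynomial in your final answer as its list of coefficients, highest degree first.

Step 1: lead(−2x⁷ + 7x⁶ − x⁵ − 16x⁴ + 21x³ − 20x² + 9x − 1) ÷ lead(D) = −2x⁷ ÷ x = −2x⁶. Subtract (−2x⁶)·D = −2x⁷ + 4x⁶. Remainder: 3x⁶ − x⁵ − 16x⁴ + 21x³ − 20x² + 9x − 1.
Step 2: lead(3x⁶ − x⁵ − 16x⁴ + 21x³ − 20x² + 9x − 1) ÷ lead(D) = 3x⁶ ÷ x = 3x⁵. Subtract (3x⁵)·D = 3x⁶ − 6x⁵. Remainder: 5x⁵ − 16x⁴ + 21x³ − 20x² + 9x − 1.
Step 3: lead(5x⁵ − 16x⁴ + 21x³ − 20x² + 9x − 1) ÷ lead(D) = 5x⁵ ÷ x = 5x⁴. Subtract (5x⁴)·D = 5x⁵ − 10x⁴. Remainder: −6x⁴ + 21x³ − 20x² + 9x − 1.
Step 4: lead(−6x⁴ + 21x³ − 20x² + 9x − 1) ÷ lead(D) = −6x⁴ ÷ x = −6x³. Subtract (−6x³)·D = −6x⁴ + 12x³. Remainder: 9x³ − 20x² + 9x − 1.
Step 5: lead(9x³ − 20x² + 9x − 1) ÷ lead(D) = 9x³ ÷ x = 9x². Subtract (9x²)·D = 9x³ − 18x². Remainder: −2x² + 9x − 1.
Step 6: lead(−2x² + 9x − 1) ÷ lead(D) = −2x² ÷ x = −2x. Subtract (−2x)·D = −2x² + 4x. Remainder: 5x − 1.
Step 7: lead(5x − 1) ÷ lead(D) = 5x ÷ x = 5. Subtract (5)·D = 5x − 10. Remainder: 9.

R = [9], so D(x) is not a factor of P(x). no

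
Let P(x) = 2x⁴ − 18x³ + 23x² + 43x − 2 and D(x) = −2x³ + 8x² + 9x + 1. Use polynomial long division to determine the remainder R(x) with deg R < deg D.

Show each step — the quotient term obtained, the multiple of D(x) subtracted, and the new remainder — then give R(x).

Step 1: lead(2x⁴ − 18x³ + 23x² + 43x − 2) ÷ lead(D) = 2x⁴ ÷ −2x³ = −x. Subtract (−x)·D = 2x⁴ − 8x³ − 9x² − x. Remainder: −10x³ + 32x² + 44x − 2.
Step 2: lead(−10x³ + 32x² + 44x − 2) ÷ lead(D) = −10x³ ÷ −2x³ = 5. Subtract (5)·D = −10x³ + 40x² + 45x + 5. Remainder: −8x² − x − 7.

R(x) = −8x² − x − 7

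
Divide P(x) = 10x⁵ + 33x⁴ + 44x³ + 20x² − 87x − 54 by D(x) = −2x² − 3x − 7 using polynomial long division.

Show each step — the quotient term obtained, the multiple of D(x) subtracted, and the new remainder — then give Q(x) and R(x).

Step 1: lead(10x⁵ + 33x⁴ + 44x³ + 20x² − 87x − 54) ÷ lead(D) = 10x⁵ ÷ −2x² = −5x³. Subtract (−5x³)·D = 10x⁵ + 15x⁴ + 35x³. Remainder: 18x⁴ + 9x³ + 20x² − 87x − 54.
Step 2: lead(18x⁴ + 9x³ + 20x² − 87x − 54) ÷ lead(D) = 18x⁴ ÷ −2x² = −9x². Subtract (−9x²)·D = 18x⁴ + 27x³ + 63x². Remainder: −18x³ − 43x² − 87x − 54.
Step 3: lead(−18x³ − 43x² − 87x − 54) ÷ lead(D) = −18x³ ÷ −2x² = 9x. Subtract (9x)·D = −18x³ − 27x² − 63x. Remainder: −16x² − 24x − 54.
Step 4: lead(−16x² − 24x − 54) ÷ lead(D) = −16x² ÷ −2x² = 8. Subtract (8)·D = −16x² − 24x − 56. Remainder: 2.

Q(x) = −5x³ − 9x² + 9x + 8; R(x) = 2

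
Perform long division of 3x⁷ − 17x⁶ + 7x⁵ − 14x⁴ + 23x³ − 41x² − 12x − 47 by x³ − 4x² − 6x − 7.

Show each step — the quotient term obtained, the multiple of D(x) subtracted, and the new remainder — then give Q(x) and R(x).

Q(x) = 3x⁴ − 5x³ + 5x² − 3x + 6; R(x) = 3x − 5

Step 1: lead(3x⁷ − 17x⁶ + 7x⁵ − 14x⁴ + 23x³ − 41x² − 12x − 47) ÷ lead(D) = 3x⁷ ÷ x³ = 3x⁴. Subtract (3x⁴)·D = 3x⁷ − 12x⁶ − 18x⁵ − 21x⁴. Remainder: −5x⁶ + 25x⁵ + 7x⁴ + 23x³ − 41x² − 12x − 47.
Step 2: lead(−5x⁶ + 25x⁵ + 7x⁴ + 23x³ − 41x² − 12x − 47) ÷ lead(D) = −5x⁶ ÷ x³ = −5x³. Subtract (−5x³)·D = −5x⁶ + 20x⁵ + 30x⁴ + 35x³. Remainder: 5x⁵ − 23x⁴ − 12x³ − 41x² − 12x − 47.
Step 3: lead(5x⁵ − 23x⁴ − 12x³ − 41x² − 12x − 47) ÷ lead(D) = 5x⁵ ÷ x³ = 5x². Subtract (5x²)·D = 5x⁵ − 20x⁴ − 30x³ − 35x². Remainder: −3x⁴ + 18x³ − 6x² − 12x − 47.
Step 4: lead(−3x⁴ + 18x³ − 6x² − 12x − 47) ÷ lead(D) = −3x⁴ ÷ x³ = −3x. Subtract (−3x)·D = −3x⁴ + 12x³ + 18x² + 21x. Remainder: 6x³ − 24x² − 33x − 47.
Step 5: lead(6x³ − 24x² − 33x − 47) ÷ lead(D) = 6x³ ÷ x³ = 6. Subtract (6)·D = 6x³ − 24x² − 36x − 42. Remainder: 3x − 5.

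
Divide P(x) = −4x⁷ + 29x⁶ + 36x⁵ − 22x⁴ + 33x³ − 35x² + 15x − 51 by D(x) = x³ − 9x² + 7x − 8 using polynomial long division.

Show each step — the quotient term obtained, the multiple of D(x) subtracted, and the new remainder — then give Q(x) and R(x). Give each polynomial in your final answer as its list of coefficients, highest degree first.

Q = [-4, -7, 1, 4, 6]; R = [-1, 5, -3]

Step 1: lead(−4x⁷ + 29x⁶ + 36x⁵ − 22x⁴ + 33x³ − 35x² + 15x − 51) ÷ lead(D) = −4x⁷ ÷ x³ = −4x⁴. Subtract (−4x⁴)·D = −4x⁷ + 36x⁶ − 28x⁵ + 32x⁴. Remainder: −7x⁶ + 64x⁵ − 54x⁴ + 33x³ − 35x² + 15x − 51.
Step 2: lead(−7x⁶ + 64x⁵ − 54x⁴ + 33x³ − 35x² + 15x − 51) ÷ lead(D) = −7x⁶ ÷ x³ = −7x³. Subtract (−7x³)·D = −7x⁶ + 63x⁵ − 49x⁴ + 56x³. Remainder: x⁵ − 5x⁴ − 23x³ − 35x² + 15x − 51.
Step 3: lead(x⁵ − 5x⁴ − 23x³ − 35x² + 15x − 51) ÷ lead(D) = x⁵ ÷ x³ = x². Subtract (x²)·D = x⁵ − 9x⁴ + 7x³ − 8x². Remainder: 4x⁴ − 30x³ − 27x² + 15x − 51.
Step 4: lead(4x⁴ − 30x³ − 27x² + 15x − 51) ÷ lead(D) = 4x⁴ ÷ x³ = 4x. Subtract (4x)·D = 4x⁴ − 36x³ + 28x² − 32x. Remainder: 6x³ − 55x² + 47x − 51.
Step 5: lead(6x³ − 55x² + 47x − 51) ÷ lead(D) = 6x³ ÷ x³ = 6. Subtract (6)·D = 6x³ − 54x² + 42x − 48. Remainder: −x² + 5x − 3.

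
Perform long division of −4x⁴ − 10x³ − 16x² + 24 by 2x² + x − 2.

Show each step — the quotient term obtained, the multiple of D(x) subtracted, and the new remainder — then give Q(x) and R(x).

Q(x) = −2x² − 4x − 8; R(x) = 8

Step 1: lead(−4x⁴ − 10x³ − 16x² + 24) ÷ lead(D) = −4x⁴ ÷ 2x² = −2x². Subtract (−2x²)·D = −4x⁴ − 2x³ + 4x². Remainder: −8x³ − 20x² + 24.
Step 2: lead(−8x³ − 20x² + 24) ÷ lead(D) = −8x³ ÷ 2x² = −4x. Subtract (−4x)·D = −8x³ − 4x² + 8x. Remainder: −16x² − 8x + 24.
Step 3: lead(−16x² − 8x + 24) ÷ lead(D) = −16x² ÷ 2x² = −8. Subtract (−8)·D = −16x² − 8x + 16. Remainder: 8.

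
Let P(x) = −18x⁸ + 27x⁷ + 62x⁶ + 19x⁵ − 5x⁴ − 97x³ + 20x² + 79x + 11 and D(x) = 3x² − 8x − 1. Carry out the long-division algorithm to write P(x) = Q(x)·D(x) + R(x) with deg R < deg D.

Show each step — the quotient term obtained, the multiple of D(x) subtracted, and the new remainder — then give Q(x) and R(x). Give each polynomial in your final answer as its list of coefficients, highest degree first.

Q = [-6, -7, 0, 4, 9, -7, -9]; R = [2]

Step 1: lead(−18x⁸ + 27x⁷ + 62x⁶ + 19x⁵ − 5x⁴ − 97x³ + 20x² + 79x + 11) ÷ lead(D) = −18x⁸ ÷ 3x² = −6x⁶. Subtract (−6x⁶)·D = −18x⁸ + 48x⁷ + 6x⁶. Remainder: −21x⁷ + 56x⁶ + 19x⁵ − 5x⁴ − 97x³ + 20x² + 79x + 11.
Step 2: lead(−21x⁷ + 56x⁶ + 19x⁵ − 5x⁴ − 97x³ + 20x² + 79x + 11) ÷ lead(D) = −21x⁷ ÷ 3x² = −7x⁵. Subtract (−7x⁵)·D = −21x⁷ + 56x⁶ + 7x⁵. Remainder: 12x⁵ − 5x⁴ − 97x³ + 20x² + 79x + 11.
Step 3: lead(12x⁵ − 5x⁴ − 97x³ + 20x² + 79x + 11) ÷ lead(D) = 12x⁵ ÷ 3x² = 4x³. Subtract (4x³)·D = 12x⁵ − 32x⁴ − 4x³. Remainder: 27x⁴ − 93x³ + 20x² + 79x + 11.
Step 4: lead(27x⁴ − 93x³ + 20x² + 79x + 11) ÷ lead(D) = 27x⁴ ÷ 3x² = 9x². Subtract (9x²)·D = 27x⁴ − 72x³ − 9x². Remainder: −21x³ + 29x² + 79x + 11.
Step 5: lead(−21x³ + 29x² + 79x + 11) ÷ lead(D) = −21x³ ÷ 3x² = −7x. Subtract (−7x)·D = −21x³ + 56x² + 7x. Remainder: −27x² + 72x + 11.
Step 6: lead(−27x² + 72x + 11) ÷ lead(D) = −27x² ÷ 3x² = −9. Subtract (−9)·D = −27x² + 72x + 9. Remainder: 2.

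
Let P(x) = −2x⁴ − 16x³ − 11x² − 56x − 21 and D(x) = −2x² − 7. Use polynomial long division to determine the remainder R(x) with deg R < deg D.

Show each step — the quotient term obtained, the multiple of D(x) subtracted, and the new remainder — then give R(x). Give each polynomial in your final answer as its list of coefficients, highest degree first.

Step 1: lead(−2x⁴ − 16x³ − 11x² − 56x − 21) ÷ lead(D) = −2x⁴ ÷ −2x² = x². Subtract (x²)·D = −2x⁴ − 7x². Remainder: −16x³ − 4x² − 56x − 21.
Step 2: lead(−16x³ − 4x² − 56x − 21) ÷ lead(D) = −16x³ ÷ −2x² = 8x. Subtract (8x)·D = −16x³ − 56x. Remainder: −4x² − 21.
Step 3: lead(−4x² − 21) ÷ lead(D) = −4x² ÷ −2x² = 2. Subtract (2)·D = −4x² − 14. Remainder: −7.

R = [-7]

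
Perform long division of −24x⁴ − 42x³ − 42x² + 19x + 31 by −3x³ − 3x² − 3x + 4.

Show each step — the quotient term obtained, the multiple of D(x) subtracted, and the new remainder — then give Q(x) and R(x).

Q(x) = 8x + 6; R(x) = 5x + 7

Step 1: lead(−24x⁴ − 42x³ − 42x² + 19x + 31) ÷ lead(D) = −24x⁴ ÷ −3x³ = 8x. Subtract (8x)·D = −24x⁴ − 24x³ − 24x² + 32x. Remainder: −18x³ − 18x² − 13x + 31.
Step 2: lead(−18x³ − 18x² − 13x + 31) ÷ lead(D) = −18x³ ÷ −3x³ = 6. Subtract (6)·D = −18x³ − 18x² − 18x + 24. Remainder: 5x + 7.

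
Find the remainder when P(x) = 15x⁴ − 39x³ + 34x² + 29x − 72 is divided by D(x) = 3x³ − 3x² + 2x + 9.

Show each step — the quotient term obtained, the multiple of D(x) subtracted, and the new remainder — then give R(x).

Step 1: lead(15x⁴ − 39x³ + 34x² + 29x − 72) ÷ lead(D) = 15x⁴ ÷ 3x³ = 5x. Subtract (5x)·D = 15x⁴ − 15x³ + 10x² + 45x. Remainder: −24x³ + 24x² − 16x − 72.
Step 2: lead(−24x³ + 24x² − 16x − 72) ÷ lead(D) = −24x³ ÷ 3x³ = −8. Subtract (−8)·D = −24x³ + 24x² − 16x − 72. Remainder: 0.

R(x) = 0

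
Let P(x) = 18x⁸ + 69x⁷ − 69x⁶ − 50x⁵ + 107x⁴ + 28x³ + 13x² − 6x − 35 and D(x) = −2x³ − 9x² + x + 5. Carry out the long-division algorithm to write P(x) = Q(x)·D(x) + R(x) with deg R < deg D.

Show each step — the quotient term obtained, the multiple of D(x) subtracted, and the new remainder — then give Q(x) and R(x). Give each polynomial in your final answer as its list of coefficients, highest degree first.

Step 1: lead(18x⁸ + 69x⁷ − 69x⁶ − 50x⁵ + 107x⁴ + 28x³ + 13x² − 6x − 35) ÷ lead(D) = 18x⁸ ÷ −2x³ = −9x⁵. Subtract (−9x⁵)·D = 18x⁸ + 81x⁷ − 9x⁶ − 45x⁵. Remainder: −12x⁷ − 60x⁶ − 5x⁵ + 107x⁴ + 28x³ + 13x² − 6x − 35.
Step 2: lead(−12x⁷ − 60x⁶ − 5x⁵ + 107x⁴ + 28x³ + 13x² − 6x − 35) ÷ lead(D) = −12x⁷ ÷ −2x³ = 6x⁴. Subtract (6x⁴)·D = −12x⁷ − 54x⁶ + 6x⁵ + 30x⁴. Remainder: −6x⁶ − 11x⁵ + 77x⁴ + 28x³ + 13x² − 6x − 35.
Step 3: lead(−6x⁶ − 11x⁵ + 77x⁴ + 28x³ + 13x² − 6x − 35) ÷ lead(D) = −6x⁶ ÷ −2x³ = 3x³. Subtract (3x³)·D = −6x⁶ − 27x⁵ + 3x⁴ + 15x³. Remainder: 16x⁵ + 74x⁴ + 13x³ + 13x² − 6x − 35.
Step 4: lead(16x⁵ + 74x⁴ + 13x³ + 13x² − 6x − 35) ÷ lead(D) = 16x⁵ ÷ −2x³ = −8x². Subtract (−8x²)·D = 16x⁵ + 72x⁴ − 8x³ − 40x². Remainder: 2x⁴ + 21x³ + 53x² − 6x − 35.
Step 5: lead(2x⁴ + 21x³ + 53x² − 6x − 35) ÷ lead(D) = 2x⁴ ÷ −2x³ = −x. Subtract (−x)·D = 2x⁴ + 9x³ − x² − 5x. Remainder: 12x³ + 54x² − x − 35.
Step 6: lead(12x³ + 54x² − x − 35) ÷ lead(D) = 12x³ ÷ −2x³ = −6. Subtract (−6)·D = 12x³ + 54x² − 6x − 30. Remainder: 5x − 5.

Q = [-9, 6, 3, -8, -1, -6]; R = [5, -5]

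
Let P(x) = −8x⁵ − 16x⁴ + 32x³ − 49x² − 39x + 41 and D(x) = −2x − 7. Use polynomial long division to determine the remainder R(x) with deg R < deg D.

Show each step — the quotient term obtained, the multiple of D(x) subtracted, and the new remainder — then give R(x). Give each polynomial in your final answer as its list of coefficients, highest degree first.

R = [6]

Step 1: lead(−8x⁵ − 16x⁴ + 32x³ − 49x² − 39x + 41) ÷ lead(D) = −8x⁵ ÷ −2x = 4x⁴. Subtract (4x⁴)·D = −8x⁵ − 28x⁴. Remainder: 12x⁴ + 32x³ − 49x² − 39x + 41.
Step 2: lead(12x⁴ + 32x³ − 49x² − 39x + 41) ÷ lead(D) = 12x⁴ ÷ −2x = −6x³. Subtract (−6x³)·D = 12x⁴ + 42x³. Remainder: −10x³ − 49x² − 39x + 41.
Step 3: lead(−10x³ − 49x² − 39x + 41) ÷ lead(D) = −10x³ ÷ −2x = 5x². Subtract (5x²)·D = −10x³ − 35x². Remainder: −14x² − 39x + 41.
Step 4: lead(−14x² − 39x + 41) ÷ lead(D) = −14x² ÷ −2x = 7x. Subtract (7x)·D = −14x² − 49x. Remainder: 10x + 41.
Step 5: lead(10x + 41) ÷ lead(D) = 10x ÷ −2x = −5. Subtract (−5)·D = 10x + 35. Remainder: 6.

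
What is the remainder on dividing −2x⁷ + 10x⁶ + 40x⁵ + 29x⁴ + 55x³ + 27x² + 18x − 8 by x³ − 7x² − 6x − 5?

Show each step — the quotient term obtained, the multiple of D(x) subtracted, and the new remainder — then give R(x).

R(x) = −3x² − 7x − 8

Step 1: lead(−2x⁷ + 10x⁶ + 40x⁵ + 29x⁴ + 55x³ + 27x² + 18x − 8) ÷ lead(D) = −2x⁷ ÷ x³ = −2x⁴. Subtract (−2x⁴)·D = −2x⁷ + 14x⁶ + 12x⁵ + 10x⁴. Remainder: −4x⁶ + 28x⁵ + 19x⁴ + 55x³ + 27x² + 18x − 8.
Step 2: lead(−4x⁶ + 28x⁵ + 19x⁴ + 55x³ + 27x² + 18x − 8) ÷ lead(D) = −4x⁶ ÷ x³ = −4x³. Subtract (−4x³)·D = −4x⁶ + 28x⁵ + 24x⁴ + 20x³. Remainder: −5x⁴ + 35x³ + 27x² + 18x − 8.
Step 3: lead(−5x⁴ + 35x³ + 27x² + 18x − 8) ÷ lead(D) = −5x⁴ ÷ x³ = −5x. Subtract (−5x)·D = −5x⁴ + 35x³ + 30x² + 25x. Remainder: −3x² − 7x − 8.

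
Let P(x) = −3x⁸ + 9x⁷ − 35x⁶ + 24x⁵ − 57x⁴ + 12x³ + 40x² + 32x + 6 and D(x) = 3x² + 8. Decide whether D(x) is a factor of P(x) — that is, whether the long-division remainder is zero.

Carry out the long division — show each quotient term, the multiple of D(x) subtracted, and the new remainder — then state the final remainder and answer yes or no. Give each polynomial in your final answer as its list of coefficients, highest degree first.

R = [6], so D(x) is not a factor of P(x). no

Step 1: lead(−3x⁸ + 9x⁷ − 35x⁶ + 24x⁵ − 57x⁴ + 12x³ + 40x² + 32x + 6) ÷ lead(D) = −3x⁸ ÷ 3x² = −x⁶. Subtract (−x⁶)·D = −3x⁸ − 8x⁶. Remainder: 9x⁷ − 27x⁶ + 24x⁵ − 57x⁴ + 12x³ + 40x² + 32x + 6.
Step 2: lead(9x⁷ − 27x⁶ + 24x⁵ − 57x⁴ + 12x³ + 40x² + 32x + 6) ÷ lead(D) = 9x⁷ ÷ 3x² = 3x⁵. Subtract (3x⁵)·D = 9x⁷ + 24x⁵. Remainder: −27x⁶ − 57x⁴ + 12x³ + 40x² + 32x + 6.
Step 3: lead(−27x⁶ − 57x⁴ + 12x³ + 40x² + 32x + 6) ÷ lead(D) = −27x⁶ ÷ 3x² = −9x⁴. Subtract (−9x⁴)·D = −27x⁶ − 72x⁴. Remainder: 15x⁴ + 12x³ + 40x² + 32x + 6.
Step 4: lead(15x⁴ + 12x³ + 40x² + 32x + 6) ÷ lead(D) = 15x⁴ ÷ 3x² = 5x². Subtract (5x²)·D = 15x⁴ + 40x². Remainder: 12x³ + 32x + 6.
Step 5: lead(12x³ + 32x + 6) ÷ lead(D) = 12x³ ÷ 3x² = 4x. Subtract (4x)·D = 12x³ + 32x. Remainder: 6.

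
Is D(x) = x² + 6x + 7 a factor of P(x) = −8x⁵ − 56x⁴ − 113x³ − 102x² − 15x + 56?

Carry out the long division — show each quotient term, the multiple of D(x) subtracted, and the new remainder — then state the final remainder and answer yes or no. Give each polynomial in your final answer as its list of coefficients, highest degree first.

R = [0], so D(x) is a factor of P(x). yes

Step 1: lead(−8x⁵ − 56x⁴ − 113x³ − 102x² − 15x + 56) ÷ lead(D) = −8x⁵ ÷ x² = −8x³. Subtract (−8x³)·D = −8x⁵ − 48x⁴ − 56x³. Remainder: −8x⁴ − 57x³ − 102x² − 15x + 56.
Step 2: lead(−8x⁴ − 57x³ − 102x² − 15x + 56) ÷ lead(D) = −8x⁴ ÷ x² = −8x². Subtract (−8x²)·D = −8x⁴ − 48x³ − 56x². Remainder: −9x³ − 46x² − 15x + 56.
Step 3: lead(−9x³ − 46x² − 15x + 56) ÷ lead(D) = −9x³ ÷ x² = −9x. Subtract (−9x)·D = −9x³ − 54x² − 63x. Remainder: 8x² + 48x + 56.
Step 4: lead(8x² + 48x + 56) ÷ lead(D) = 8x² ÷ x² = 8. Subtract (8)·D = 8x² + 48x + 56. Remainder: 0.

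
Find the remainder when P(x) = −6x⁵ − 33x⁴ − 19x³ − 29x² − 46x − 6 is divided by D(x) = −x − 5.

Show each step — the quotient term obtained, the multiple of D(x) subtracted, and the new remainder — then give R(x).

R(x) = −1

Step 1: lead(−6x⁵ − 33x⁴ − 19x³ − 29x² − 46x − 6) ÷ lead(D) = −6x⁵ ÷ −x = 6x⁴. Subtract (6x⁴)·D = −6x⁵ − 30x⁴. Remainder: −3x⁴ − 19x³ − 29x² − 46x − 6.
Step 2: lead(−3x⁴ − 19x³ − 29x² − 46x − 6) ÷ lead(D) = −3x⁴ ÷ −x = 3x³. Subtract (3x³)·D = −3x⁴ − 15x³. Remainder: −4x³ − 29x² − 46x − 6.
Step 3: lead(−4x³ − 29x² − 46x − 6) ÷ lead(D) = −4x³ ÷ −x = 4x². Subtract (4x²)·D = −4x³ − 20x². Remainder: −9x² − 46x − 6.
Step 4: lead(−9x² − 46x − 6) ÷ lead(D) = −9x² ÷ −x = 9x. Subtract (9x)·D = −9x² − 45x. Remainder: −x − 6.
Step 5: lead(−x − 6) ÷ lead(D) = −x ÷ −x = 1. Subtract (1)·D = −x − 5. Remainder: −1.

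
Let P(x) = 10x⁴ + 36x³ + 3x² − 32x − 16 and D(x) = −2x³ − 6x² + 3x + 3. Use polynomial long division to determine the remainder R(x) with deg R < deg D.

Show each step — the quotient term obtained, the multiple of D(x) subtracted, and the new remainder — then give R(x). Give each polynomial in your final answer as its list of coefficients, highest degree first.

Step 1: lead(10x⁴ + 36x³ + 3x² − 32x − 16) ÷ lead(D) = 10x⁴ ÷ −2x³ = −5x. Subtract (−5x)·D = 10x⁴ + 30x³ − 15x² − 15x. Remainder: 6x³ + 18x² − 17x − 16.
Step 2: lead(6x³ + 18x² − 17x − 16) ÷ lead(D) = 6x³ ÷ −2x³ = −3. Subtract (−3)·D = 6x³ + 18x² − 9x − 9. Remainder: −8x − 7.

R = [-8, -7]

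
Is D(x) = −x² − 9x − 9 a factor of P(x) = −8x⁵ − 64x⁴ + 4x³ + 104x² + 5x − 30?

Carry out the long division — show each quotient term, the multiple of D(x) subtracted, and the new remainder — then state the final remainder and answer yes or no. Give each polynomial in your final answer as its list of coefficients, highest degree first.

R = [5, 6], so D(x) is not a factor of P(x). no

Step 1: lead(−8x⁵ − 64x⁴ + 4x³ + 104x² + 5x − 30) ÷ lead(D) = −8x⁵ ÷ −x² = 8x³. Subtract (8x³)·D = −8x⁵ − 72x⁴ − 72x³. Remainder: 8x⁴ + 76x³ + 104x² + 5x − 30.
Step 2: lead(8x⁴ + 76x³ + 104x² + 5x − 30) ÷ lead(D) = 8x⁴ ÷ −x² = −8x². Subtract (−8x²)·D = 8x⁴ + 72x³ + 72x². Remainder: 4x³ + 32x² + 5x − 30.
Step 3: lead(4x³ + 32x² + 5x − 30) ÷ lead(D) = 4x³ ÷ −x² = −4x. Subtract (−4x)·D = 4x³ + 36x² + 36x. Remainder: −4x² − 31x − 30.
Step 4: lead(−4x² − 31x − 30) ÷ lead(D) = −4x² ÷ −x² = 4. Subtract (4)·D = −4x² − 36x − 36. Remainder: 5x + 6.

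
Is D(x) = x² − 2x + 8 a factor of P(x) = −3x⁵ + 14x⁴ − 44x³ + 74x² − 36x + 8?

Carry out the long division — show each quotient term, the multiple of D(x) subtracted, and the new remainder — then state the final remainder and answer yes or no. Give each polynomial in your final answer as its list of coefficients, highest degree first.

Step 1: lead(−3x⁵ + 14x⁴ − 44x³ + 74x² − 36x + 8) ÷ lead(D) = −3x⁵ ÷ x² = −3x³. Subtract (−3x³)·D = −3x⁵ + 6x⁴ − 24x³. Remainder: 8x⁴ − 20x³ + 74x² − 36x + 8.
Step 2: lead(8x⁴ − 20x³ + 74x² − 36x + 8) ÷ lead(D) = 8x⁴ ÷ x² = 8x². Subtract (8x²)·D = 8x⁴ − 16x³ + 64x². Remainder: −4x³ + 10x² − 36x + 8.
Step 3: lead(−4x³ + 10x² − 36x + 8) ÷ lead(D) = −4x³ ÷ x² = −4x. Subtract (−4x)·D = −4x³ + 8x² − 32x. Remainder: 2x² − 4x + 8.
Step 4: lead(2x² − 4x + 8) ÷ lead(D) = 2x² ÷ x² = 2. Subtract (2)·D = 2x² − 4x + 16. Remainder: −8.

R = [-8], so D(x) is not a factor of P(x). no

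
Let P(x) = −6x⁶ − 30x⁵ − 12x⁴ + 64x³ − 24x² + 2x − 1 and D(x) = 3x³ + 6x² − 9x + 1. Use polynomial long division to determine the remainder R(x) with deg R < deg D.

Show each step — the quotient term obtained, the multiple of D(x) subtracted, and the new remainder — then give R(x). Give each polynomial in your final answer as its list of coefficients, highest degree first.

R = [-1]

Step 1: lead(−6x⁶ − 30x⁵ − 12x⁴ + 64x³ − 24x² + 2x − 1) ÷ lead(D) = −6x⁶ ÷ 3x³ = −2x³. Subtract (−2x³)·D = −6x⁶ − 12x⁵ + 18x⁴ − 2x³. Remainder: −18x⁵ − 30x⁴ + 66x³ − 24x² + 2x − 1.
Step 2: lead(−18x⁵ − 30x⁴ + 66x³ − 24x² + 2x − 1) ÷ lead(D) = −18x⁵ ÷ 3x³ = −6x². Subtract (−6x²)·D = −18x⁵ − 36x⁴ + 54x³ − 6x². Remainder: 6x⁴ + 12x³ − 18x² + 2x − 1.
Step 3: lead(6x⁴ + 12x³ − 18x² + 2x − 1) ÷ lead(D) = 6x⁴ ÷ 3x³ = 2x. Subtract (2x)·D = 6x⁴ + 12x³ − 18x² + 2x. Remainder: −1.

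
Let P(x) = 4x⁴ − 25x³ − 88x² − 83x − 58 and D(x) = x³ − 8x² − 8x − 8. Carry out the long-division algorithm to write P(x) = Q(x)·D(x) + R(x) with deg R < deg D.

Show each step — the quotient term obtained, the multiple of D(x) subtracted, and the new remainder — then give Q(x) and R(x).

Q(x) = 4x + 7; R(x) = 5x − 2

Step 1: lead(4x⁴ − 25x³ − 88x² − 83x − 58) ÷ lead(D) = 4x⁴ ÷ x³ = 4x. Subtract (4x)·D = 4x⁴ − 32x³ − 32x² − 32x. Remainder: 7x³ − 56x² − 51x − 58.
Step 2: lead(7x³ − 56x² − 51x − 58) ÷ lead(D) = 7x³ ÷ x³ = 7. Subtract (7)·D = 7x³ − 56x² − 56x − 56. Remainder: 5x − 2.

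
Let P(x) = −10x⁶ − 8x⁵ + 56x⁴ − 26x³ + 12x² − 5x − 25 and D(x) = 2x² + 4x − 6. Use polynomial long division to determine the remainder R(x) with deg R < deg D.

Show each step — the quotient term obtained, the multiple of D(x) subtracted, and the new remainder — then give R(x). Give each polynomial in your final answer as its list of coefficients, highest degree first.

R = [1, -7]

Step 1: lead(−10x⁶ − 8x⁵ + 56x⁴ − 26x³ + 12x² − 5x − 25) ÷ lead(D) = −10x⁶ ÷ 2x² = −5x⁴. Subtract (−5x⁴)·D = −10x⁶ − 20x⁵ + 30x⁴. Remainder: 12x⁵ + 26x⁴ − 26x³ + 12x² − 5x − 25.
Step 2: lead(12x⁵ + 26x⁴ − 26x³ + 12x² − 5x − 25) ÷ lead(D) = 12x⁵ ÷ 2x² = 6x³. Subtract (6x³)·D = 12x⁵ + 24x⁴ − 36x³. Remainder: 2x⁴ + 10x³ + 12x² − 5x − 25.
Step 3: lead(2x⁴ + 10x³ + 12x² − 5x − 25) ÷ lead(D) = 2x⁴ ÷ 2x² = x². Subtract (x²)·D = 2x⁴ + 4x³ − 6x². Remainder: 6x³ + 18x² − 5x − 25.
Step 4: lead(6x³ + 18x² − 5x − 25) ÷ lead(D) = 6x³ ÷ 2x² = 3x. Subtract (3x)·D = 6x³ + 12x² − 18x. Remainder: 6x² + 13x − 25.
Step 5: lead(6x² + 13x − 25) ÷ lead(D) = 6x² ÷ 2x² = 3. Subtract (3)·D = 6x² + 12x − 18. Remainder: x − 7.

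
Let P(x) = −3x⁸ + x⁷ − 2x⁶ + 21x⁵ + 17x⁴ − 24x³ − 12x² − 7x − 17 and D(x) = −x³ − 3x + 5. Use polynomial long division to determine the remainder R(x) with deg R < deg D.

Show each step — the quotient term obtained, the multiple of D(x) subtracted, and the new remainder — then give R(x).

Step 1: lead(−3x⁸ + x⁷ − 2x⁶ + 21x⁵ + 17x⁴ − 24x³ − 12x² − 7x − 17) ÷ lead(D) = −3x⁸ ÷ −x³ = 3x⁵. Subtract (3x⁵)·D = −3x⁸ − 9x⁶ + 15x⁵. Remainder: x⁷ + 7x⁶ + 6x⁵ + 17x⁴ − 24x³ − 12x² − 7x − 17.
Step 2: lead(x⁷ + 7x⁶ + 6x⁵ + 17x⁴ − 24x³ − 12x² − 7x − 17) ÷ lead(D) = x⁷ ÷ −x³ = −x⁴. Subtract (−x⁴)·D = x⁷ + 3x⁵ − 5x⁴. Remainder: 7x⁶ + 3x⁵ + 22x⁴ − 24x³ − 12x² − 7x − 17.
Step 3: lead(7x⁶ + 3x⁵ + 22x⁴ − 24x³ − 12x² − 7x − 17) ÷ lead(D) = 7x⁶ ÷ −x³ = −7x³. Subtract (−7x³)·D = 7x⁶ + 21x⁴ − 35x³. Remainder: 3x⁵ + x⁴ + 11x³ − 12x² − 7x − 17.
Step 4: lead(3x⁵ + x⁴ + 11x³ − 12x² − 7x − 17) ÷ lead(D) = 3x⁵ ÷ −x³ = −3x². Subtract (−3x²)·D = 3x⁵ + 9x³ − 15x². Remainder: x⁴ + 2x³ + 3x² − 7x − 17.
Step 5: lead(x⁴ + 2x³ + 3x² − 7x − 17) ÷ lead(D) = x⁴ ÷ −x³ = −x. Subtract (−x)·D = x⁴ + 3x² − 5x. Remainder: 2x³ − 2x − 17.
Step 6: lead(2x³ − 2x − 17) ÷ lead(D) = 2x³ ÷ −x³ = −2. Subtract (−2)·D = 2x³ + 6x − 10. Remainder: −8x − 7.

R(x) = −8x − 7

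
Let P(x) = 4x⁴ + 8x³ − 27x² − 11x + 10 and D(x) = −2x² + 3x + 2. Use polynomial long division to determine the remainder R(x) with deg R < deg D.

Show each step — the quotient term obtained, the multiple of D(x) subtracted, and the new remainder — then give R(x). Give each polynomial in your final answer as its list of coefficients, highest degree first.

R = [8]

Step 1: lead(4x⁴ + 8x³ − 27x² − 11x + 10) ÷ lead(D) = 4x⁴ ÷ −2x² = −2x². Subtract (−2x²)·D = 4x⁴ − 6x³ − 4x². Remainder: 14x³ − 23x² − 11x + 10.
Step 2: lead(14x³ − 23x² − 11x + 10) ÷ lead(D) = 14x³ ÷ −2x² = −7x. Subtract (−7x)·D = 14x³ − 21x² − 14x. Remainder: −2x² + 3x + 10.
Step 3: lead(−2x² + 3x + 10) ÷ lead(D) = −2x² ÷ −2x² = 1. Subtract (1)·D = −2x² + 3x + 2. Remainder: 8.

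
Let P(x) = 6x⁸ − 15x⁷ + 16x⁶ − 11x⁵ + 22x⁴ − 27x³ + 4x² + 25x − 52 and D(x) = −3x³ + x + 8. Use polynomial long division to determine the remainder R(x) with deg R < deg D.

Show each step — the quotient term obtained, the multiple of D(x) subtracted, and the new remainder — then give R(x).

Step 1: lead(6x⁸ − 15x⁷ + 16x⁶ − 11x⁵ + 22x⁴ − 27x³ + 4x² + 25x − 52) ÷ lead(D) = 6x⁸ ÷ −3x³ = −2x⁵. Subtract (−2x⁵)·D = 6x⁸ − 2x⁶ − 16x⁵. Remainder: −15x⁷ + 18x⁶ + 5x⁵ + 22x⁴ − 27x³ + 4x² + 25x − 52.
Step 2: lead(−15x⁷ + 18x⁶ + 5x⁵ + 22x⁴ − 27x³ + 4x² + 25x − 52) ÷ lead(D) = −15x⁷ ÷ −3x³ = 5x⁴. Subtract (5x⁴)·D = −15x⁷ + 5x⁵ + 40x⁴. Remainder: 18x⁶ − 18x⁴ − 27x³ + 4x² + 25x − 52.
Step 3: lead(18x⁶ − 18x⁴ − 27x³ + 4x² + 25x − 52) ÷ lead(D) = 18x⁶ ÷ −3x³ = −6x³. Subtract (−6x³)·D = 18x⁶ − 6x⁴ − 48x³. Remainder: −12x⁴ + 21x³ + 4x² + 25x − 52.
Step 4: lead(−12x⁴ + 21x³ + 4x² + 25x − 52) ÷ lead(D) = −12x⁴ ÷ −3x³ = 4x. Subtract (4x)·D = −12x⁴ + 4x² + 32x. Remainder: 21x³ − 7x − 52.
Step 5: lead(21x³ − 7x − 52) ÷ lead(D) = 21x³ ÷ −3x³ = −7. Subtract (−7)·D = 21x³ − 7x − 56. Remainder: 4.

R(x) = 4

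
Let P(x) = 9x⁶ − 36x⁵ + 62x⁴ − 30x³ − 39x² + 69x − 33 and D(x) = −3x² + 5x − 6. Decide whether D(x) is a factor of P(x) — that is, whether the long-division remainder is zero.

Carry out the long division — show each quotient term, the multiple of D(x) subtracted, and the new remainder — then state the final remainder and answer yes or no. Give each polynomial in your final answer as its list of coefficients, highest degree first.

Step 1: lead(9x⁶ − 36x⁵ + 62x⁴ − 30x³ − 39x² + 69x − 33) ÷ lead(D) = 9x⁶ ÷ −3x² = −3x⁴. Subtract (−3x⁴)·D = 9x⁶ − 15x⁵ + 18x⁴. Remainder: −21x⁵ + 44x⁴ − 30x³ − 39x² + 69x − 33.
Step 2: lead(−21x⁵ + 44x⁴ − 30x³ − 39x² + 69x − 33) ÷ lead(D) = −21x⁵ ÷ −3x² = 7x³. Subtract (7x³)·D = −21x⁵ + 35x⁴ − 42x³. Remainder: 9x⁴ + 12x³ − 39x² + 69x − 33.
Step 3: lead(9x⁴ + 12x³ − 39x² + 69x − 33) ÷ lead(D) = 9x⁴ ÷ −3x² = −3x². Subtract (−3x²)·D = 9x⁴ − 15x³ + 18x². Remainder: 27x³ − 57x² + 69x − 33.
Step 4: lead(27x³ − 57x² + 69x − 33) ÷ lead(D) = 27x³ ÷ −3x² = −9x. Subtract (−9x)·D = 27x³ − 45x² + 54x. Remainder: −12x² + 15x − 33.
Step 5: lead(−12x² + 15x − 33) ÷ lead(D) = −12x² ÷ −3x² = 4. Subtract (4)·D = −12x² + 20x − 24. Remainder: −5x − 9.

R = [-5, -9], so D(x) is not a factor of P(x). no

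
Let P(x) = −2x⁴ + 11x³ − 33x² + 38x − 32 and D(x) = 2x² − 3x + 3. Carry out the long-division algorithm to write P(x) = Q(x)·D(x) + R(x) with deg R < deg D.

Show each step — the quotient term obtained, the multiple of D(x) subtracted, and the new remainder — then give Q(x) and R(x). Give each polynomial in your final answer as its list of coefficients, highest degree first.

Step 1: lead(−2x⁴ + 11x³ − 33x² + 38x − 32) ÷ lead(D) = −2x⁴ ÷ 2x² = −x². Subtract (−x²)·D = −2x⁴ + 3x³ − 3x². Remainder: 8x³ − 30x² + 38x − 32.
Step 2: lead(8x³ − 30x² + 38x − 32) ÷ lead(D) = 8x³ ÷ 2x² = 4x. Subtract (4x)·D = 8x³ − 12x² + 12x. Remainder: −18x² + 26x − 32.
Step 3: lead(−18x² + 26x − 32) ÷ lead(D) = −18x² ÷ 2x² = −9. Subtract (−9)·D = −18x² + 27x − 27. Remainder: −x − 5.

Q = [-1, 4, -9]; R = [-1, -5]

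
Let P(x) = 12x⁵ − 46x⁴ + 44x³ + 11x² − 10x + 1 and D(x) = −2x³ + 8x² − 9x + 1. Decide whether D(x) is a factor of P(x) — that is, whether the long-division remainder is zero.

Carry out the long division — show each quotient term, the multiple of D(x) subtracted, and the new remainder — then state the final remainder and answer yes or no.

Step 1: lead(12x⁵ − 46x⁴ + 44x³ + 11x² − 10x + 1) ÷ lead(D) = 12x⁵ ÷ −2x³ = −6x². Subtract (−6x²)·D = 12x⁵ − 48x⁴ + 54x³ − 6x². Remainder: 2x⁴ − 10x³ + 17x² − 10x + 1.
Step 2: lead(2x⁴ − 10x³ + 17x² − 10x + 1) ÷ lead(D) = 2x⁴ ÷ −2x³ = −x. Subtract (−x)·D = 2x⁴ − 8x³ + 9x² − x. Remainder: −2x³ + 8x² − 9x + 1.
Step 3: lead(−2x³ + 8x² − 9x + 1) ÷ lead(D) = −2x³ ÷ −2x³ = 1. Subtract (1)·D = −2x³ + 8x² − 9x + 1. Remainder: 0.

R(x) = 0, so D(x) is a factor of P(x). yes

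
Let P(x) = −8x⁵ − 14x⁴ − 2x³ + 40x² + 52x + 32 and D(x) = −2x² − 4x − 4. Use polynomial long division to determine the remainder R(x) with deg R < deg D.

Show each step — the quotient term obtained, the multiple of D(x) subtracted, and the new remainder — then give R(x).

R(x) = 0

Step 1: lead(−8x⁵ − 14x⁴ − 2x³ + 40x² + 52x + 32) ÷ lead(D) = −8x⁵ ÷ −2x² = 4x³. Subtract (4x³)·D = −8x⁵ − 16x⁴ − 16x³. Remainder: 2x⁴ + 14x³ + 40x² + 52x + 32.
Step 2: lead(2x⁴ + 14x³ + 40x² + 52x + 32) ÷ lead(D) = 2x⁴ ÷ −2x² = −x². Subtract (−x²)·D = 2x⁴ + 4x³ + 4x². Remainder: 10x³ + 36x² + 52x + 32.
Step 3: lead(10x³ + 36x² + 52x + 32) ÷ lead(D) = 10x³ ÷ −2x² = −5x. Subtract (−5x)·D = 10x³ + 20x² + 20x. Remainder: 16x² + 32x + 32.
Step 4: lead(16x² + 32x + 32) ÷ lead(D) = 16x² ÷ −2x² = −8. Subtract (−8)·D = 16x² + 32x + 32. Remainder: 0.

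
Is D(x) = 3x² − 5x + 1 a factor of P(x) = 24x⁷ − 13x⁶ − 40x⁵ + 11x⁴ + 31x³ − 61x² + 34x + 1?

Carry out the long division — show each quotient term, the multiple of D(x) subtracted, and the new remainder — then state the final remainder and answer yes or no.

R(x) = 6, so D(x) is not a factor of P(x). no

Step 1: lead(24x⁷ − 13x⁶ − 40x⁵ + 11x⁴ + 31x³ − 61x² + 34x + 1) ÷ lead(D) = 24x⁷ ÷ 3x² = 8x⁵. Subtract (8x⁵)·D = 24x⁷ − 40x⁶ + 8x⁵. Remainder: 27x⁶ − 48x⁵ + 11x⁴ + 31x³ − 61x² + 34x + 1.
Step 2: lead(27x⁶ − 48x⁵ + 11x⁴ + 31x³ − 61x² + 34x + 1) ÷ lead(D) = 27x⁶ ÷ 3x² = 9x⁴. Subtract (9x⁴)·D = 27x⁶ − 45x⁵ + 9x⁴. Remainder: −3x⁵ + 2x⁴ + 31x³ − 61x² + 34x + 1.
Step 3: lead(−3x⁵ + 2x⁴ + 31x³ − 61x² + 34x + 1) ÷ lead(D) = −3x⁵ ÷ 3x² = −x³. Subtract (−x³)·D = −3x⁵ + 5x⁴ − x³. Remainder: −3x⁴ + 32x³ − 61x² + 34x + 1.
Step 4: lead(−3x⁴ + 32x³ − 61x² + 34x + 1) ÷ lead(D) = −3x⁴ ÷ 3x² = −x². Subtract (−x²)·D = −3x⁴ + 5x³ − x². Remainder: 27x³ − 60x² + 34x + 1.
Step 5: lead(27x³ − 60x² + 34x + 1) ÷ lead(D) = 27x³ ÷ 3x² = 9x. Subtract (9x)·D = 27x³ − 45x² + 9x. Remainder: −15x² + 25x + 1.
Step 6: lead(−15x² + 25x + 1) ÷ lead(D) = −15x² ÷ 3x² = −5. Subtract (−5)·D = −15x² + 25x − 5. Remainder: 6.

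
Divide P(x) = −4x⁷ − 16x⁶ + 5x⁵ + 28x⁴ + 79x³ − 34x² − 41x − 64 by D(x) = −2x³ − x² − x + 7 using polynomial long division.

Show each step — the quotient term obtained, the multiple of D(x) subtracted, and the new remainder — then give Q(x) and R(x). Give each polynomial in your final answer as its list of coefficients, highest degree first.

Q = [2, 7, -7, -7, -8]; R = [-8]

Step 1: lead(−4x⁷ − 16x⁶ + 5x⁵ + 28x⁴ + 79x³ − 34x² − 41x − 64) ÷ lead(D) = −4x⁷ ÷ −2x³ = 2x⁴. Subtract (2x⁴)·D = −4x⁷ − 2x⁶ − 2x⁵ + 14x⁴. Remainder: −14x⁶ + 7x⁵ + 14x⁴ + 79x³ − 34x² − 41x − 64.
Step 2: lead(−14x⁶ + 7x⁵ + 14x⁴ + 79x³ − 34x² − 41x − 64) ÷ lead(D) = −14x⁶ ÷ −2x³ = 7x³. Subtract (7x³)·D = −14x⁶ − 7x⁵ − 7x⁴ + 49x³. Remainder: 14x⁵ + 21x⁴ + 30x³ − 34x² − 41x − 64.
Step 3: lead(14x⁵ + 21x⁴ + 30x³ − 34x² − 41x − 64) ÷ lead(D) = 14x⁵ ÷ −2x³ = −7x². Subtract (−7x²)·D = 14x⁵ + 7x⁴ + 7x³ − 49x². Remainder: 14x⁴ + 23x³ + 15x² − 41x − 64.
Step 4: lead(14x⁴ + 23x³ + 15x² − 41x − 64) ÷ lead(D) = 14x⁴ ÷ −2x³ = −7x. Subtract (−7x)·D = 14x⁴ + 7x³ + 7x² − 49x. Remainder: 16x³ + 8x² + 8x − 64.
Step 5: lead(16x³ + 8x² + 8x − 64) ÷ lead(D) = 16x³ ÷ −2x³ = −8. Subtract (−8)·D = 16x³ + 8x² + 8x − 56. Remainder: −8.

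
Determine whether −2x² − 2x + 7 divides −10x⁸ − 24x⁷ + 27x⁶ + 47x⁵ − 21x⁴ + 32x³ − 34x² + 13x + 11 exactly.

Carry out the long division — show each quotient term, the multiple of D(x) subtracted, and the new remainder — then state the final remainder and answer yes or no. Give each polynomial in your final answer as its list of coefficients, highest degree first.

R = [1, 4], so D(x) is not a factor of P(x). no

Step 1: lead(−10x⁸ − 24x⁷ + 27x⁶ + 47x⁵ − 21x⁴ + 32x³ − 34x² + 13x + 11) ÷ lead(D) = −10x⁸ ÷ −2x² = 5x⁶. Subtract (5x⁶)·D = −10x⁸ − 10x⁷ + 35x⁶. Remainder: −14x⁷ − 8x⁶ + 47x⁵ − 21x⁴ + 32x³ − 34x² + 13x + 11.
Step 2: lead(−14x⁷ − 8x⁶ + 47x⁵ − 21x⁴ + 32x³ − 34x² + 13x + 11) ÷ lead(D) = −14x⁷ ÷ −2x² = 7x⁵. Subtract (7x⁵)·D = −14x⁷ − 14x⁶ + 49x⁵. Remainder: 6x⁶ − 2x⁵ − 21x⁴ + 32x³ − 34x² + 13x + 11.
Step 3: lead(6x⁶ − 2x⁵ − 21x⁴ + 32x³ − 34x² + 13x + 11) ÷ lead(D) = 6x⁶ ÷ −2x² = −3x⁴. Subtract (−3x⁴)·D = 6x⁶ + 6x⁵ − 21x⁴. Remainder: −8x⁵ + 32x³ − 34x² + 13x + 11.
Step 4: lead(−8x⁵ + 32x³ − 34x² + 13x + 11) ÷ lead(D) = −8x⁵ ÷ −2x² = 4x³. Subtract (4x³)·D = −8x⁵ − 8x⁴ + 28x³. Remainder: 8x⁴ + 4x³ − 34x² + 13x + 11.
Step 5: lead(8x⁴ + 4x³ − 34x² + 13x + 11) ÷ lead(D) = 8x⁴ ÷ −2x² = −4x². Subtract (−4x²)·D = 8x⁴ + 8x³ − 28x². Remainder: −4x³ − 6x² + 13x + 11.
Step 6: lead(−4x³ − 6x² + 13x + 11) ÷ lead(D) = −4x³ ÷ −2x² = 2x. Subtract (2x)·D = −4x³ − 4x² + 14x. Remainder: −2x² − x + 11.
Step 7: lead(−2x² − x + 11) ÷ lead(D) = −2x² ÷ −2x² = 1. Subtract (1)·D = −2x² − 2x + 7. Remainder: x + 4.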